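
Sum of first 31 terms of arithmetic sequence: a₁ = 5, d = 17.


aₙ = 5 + (31-1)×17 = 515
Sₙ = n(a₁+aₙ)/2 = 31×(5+515)/2
= 31×520/2 = 8060

S_31 = 8060


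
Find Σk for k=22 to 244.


Σₖ₌22^244 k = Σₖ₌₁^244 k − Σₖ₌₁^21 k
= 244·245/2 − 21·22/2
= 29890 − 231 = 29659

Σk = 29659


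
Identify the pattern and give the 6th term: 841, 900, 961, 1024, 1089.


Pattern: perfect squares: n²
Terms: 841, 900, 961, 1024, 1089
Next term = 1156

Next term = 1156


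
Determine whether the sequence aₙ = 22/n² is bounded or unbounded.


a₁ = 22, a₂ = 22/4, a₃ = 22/9, ...
0 < aₙ ≤ 22 for all n ≥ 1
The sequence IS bounded

Bounded (0 < aₙ ≤ 22)


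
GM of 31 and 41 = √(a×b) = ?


GM = √(31×41) = √1271 = 35.6511

GM = 35.6511


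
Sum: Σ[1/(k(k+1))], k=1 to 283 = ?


1/(k(k+1)) = 1/k - 1/(k+1) (partial fractions)
Telescoping: Σ = 1 - 1/284 = 283/284

Sum = 283/284


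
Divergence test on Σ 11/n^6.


lim(n→∞) 11/n^6 = 0
lim aₙ = 0 → nth-term test is INCONCLUSIVE
(Need other tests; this is actually a convergent p-series with p=6 > 1)

Inconclusive (lim aₙ = 0; need another test)


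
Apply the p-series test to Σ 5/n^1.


p-series test: Σ c/n^p converges if p > 1, diverges if p ≤ 1 (constant c > 0 doesn't affect convergence).
p = 1
1 ≤ 1 → DIVERGES

Diverges (p = 1 ≤ 1)


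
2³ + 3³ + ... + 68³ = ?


Σₖ₌2^68 k³ = [68·69/2]² − [1·2/2]²
= 5503716 − 1 = 5503715

Σk³ = 5503715


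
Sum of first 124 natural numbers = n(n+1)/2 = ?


n(n+1)/2 = 124×125/2 = 15500/2 = 7750

Σk = 7750


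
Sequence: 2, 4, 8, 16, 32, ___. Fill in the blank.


Pattern: geometric (r=2)
Terms: 2, 4, 8, 16, 32
Next term = 64

Next term = 64


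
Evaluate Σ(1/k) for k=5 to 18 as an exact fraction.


Σₖ₌5^18 1/k = 1/5 + 1/6 + 1/7 + ... + 1/18
= 5765801/4084080
≈ 1.4118

Sum = 5765801/4084080 ≈ 1.4118


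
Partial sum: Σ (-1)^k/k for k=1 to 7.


S = -1 + 1/2 - 1/3 + 1/4 - 1/5 + 1/6 - 1/7
= -0.7595
(Full series converges to -ln(2) ≈ -0.6931)

S_7 = -0.7595


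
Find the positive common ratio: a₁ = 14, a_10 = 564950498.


r^(n-1) = aₙ/a₁
r^9 = 564950498/14 = 40353607
r = 40353607^(1/9)
= 7

r = 7


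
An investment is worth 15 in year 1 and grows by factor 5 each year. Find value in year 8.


aₙ = a₁·r^(n-1)
= 15×5^7
= 15×78125
= 1171875

a_8 = 1171875


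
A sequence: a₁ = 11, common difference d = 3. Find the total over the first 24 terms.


aₙ = 11 + (24-1)×3 = 80
Sₙ = n(a₁+aₙ)/2 = 24×(11+80)/2
= 24×91/2 = 1092

S_24 = 1092


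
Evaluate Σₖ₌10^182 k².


Σₖ₌10^182 k² = Σₖ₌₁^182 k² − Σₖ₌₁^9 k²
= 182·183·365/6 − 9·10·19/6
= 2026115 − 285 = 2025830

Σk² = 2025830


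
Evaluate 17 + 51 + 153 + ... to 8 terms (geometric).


Sₙ = 17×(3^8 - 1)/(3 - 1)
= 17×(6561 - 1)/2
= 17×6560/2
= 55760

S_8 = 55760


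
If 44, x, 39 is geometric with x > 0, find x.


GM = √(44×39) = √1716 = 41.4246

GM = 41.4246


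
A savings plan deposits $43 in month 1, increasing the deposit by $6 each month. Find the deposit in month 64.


aₙ = a₁ + (n-1)d
= 43 + (64-1)×6
= 43 + 378
= 421

a_64 = 421


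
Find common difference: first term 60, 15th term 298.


d = (aₙ - a₁)/(n-1)
= (298 - 60)/(15-1)
= 238/14 = 17

d = 17


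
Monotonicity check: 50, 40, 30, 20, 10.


Differences: -10, -10, -10, -10
All differences < 0 → strictly DECREASING

Monotonically decreasing


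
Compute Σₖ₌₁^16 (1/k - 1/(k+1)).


Telescoping: adjacent terms cancel.
= 1/1 - 1/17
= 1 - 1/17 = 16/17

Sum = 16/17


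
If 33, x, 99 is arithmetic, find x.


AM = (33 + 99)/2 = 132/2 = 66

AM = 66


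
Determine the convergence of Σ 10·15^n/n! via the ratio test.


aₙ = 10·15^n/n!
a_{n+1}/aₙ = 15^(n+1)/(n+1)! × n!/15^n  (constant 10 cancels)
= 15/(n+1)
L = lim(n→∞) 15/(n+1) = 0
L < 1 → series CONVERGES

Converges (ratio test: L = 0 < 1)


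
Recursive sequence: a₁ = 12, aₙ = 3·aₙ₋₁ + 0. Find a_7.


Computing step by step:
a_1 = 12
a_2 = 36
a_3 = 108
a_4 = 324
a_5 = 972
a_6 = 2916
a_7 = 8748


a_7 = 8748


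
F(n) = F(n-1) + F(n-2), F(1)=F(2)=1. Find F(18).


Fibonacci sequence: 1, 1, 2, 3, 5, 8, 13, 21, 34, 55, 89, ...
F(18) = 2584

F(18) = 2584


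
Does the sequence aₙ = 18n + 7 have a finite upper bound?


aₙ = 18n + 7 → as n→∞, aₙ→∞
No finite upper bound exists
The sequence is UNBOUNDED

Unbounded (aₙ → ∞ as n → ∞)


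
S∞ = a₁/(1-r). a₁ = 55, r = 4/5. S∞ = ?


S∞ = a₁/(1-r) = 55/(1 - 4/5)
= 55/(1/5)
= 275

S∞ = 275


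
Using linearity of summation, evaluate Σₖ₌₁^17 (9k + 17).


Σ(9k+17) = 9·Σk + 17·n
= 9·153 + 17·17
= 1377 + 289 = 1666

Σ = 1666


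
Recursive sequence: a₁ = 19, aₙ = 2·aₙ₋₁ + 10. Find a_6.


Computing step by step:
a_1 = 19
a_2 = 48
a_3 = 106
a_4 = 222
a_5 = 454
a_6 = 918


a_6 = 918


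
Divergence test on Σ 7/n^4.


lim(n→∞) 7/n^4 = 0
lim aₙ = 0 → nth-term test is INCONCLUSIVE
(Need other tests; this is actually a convergent p-series with p=4 > 1)

Inconclusive (lim aₙ = 0; need another test)


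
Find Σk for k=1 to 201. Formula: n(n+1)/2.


n(n+1)/2 = 201×202/2 = 40602/2 = 20301

Σk = 20301


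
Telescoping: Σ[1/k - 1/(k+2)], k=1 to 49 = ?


Telescoping with gap 2: two head and two tail terms survive.
= (1 + 1/2) - (1/50 + 1/51)
= 3/2 - 1/50 - 1/51 = 1862/1275

Sum = 1862/1275


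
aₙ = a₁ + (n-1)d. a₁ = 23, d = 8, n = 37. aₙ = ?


aₙ = a₁ + (n-1)d
= 23 + (37-1)×8
= 23 + 288
= 311

a_37 = 311


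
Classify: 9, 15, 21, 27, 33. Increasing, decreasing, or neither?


Differences: 6, 6, 6, 6
All differences > 0 → strictly INCREASING

Monotonically increasing


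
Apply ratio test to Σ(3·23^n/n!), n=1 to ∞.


aₙ = 3·23^n/n!
a_{n+1}/aₙ = 23^(n+1)/(n+1)! × n!/23^n  (constant 3 cancels)
= 23/(n+1)
L = lim(n→∞) 23/(n+1) = 0
L < 1 → series CONVERGES

Converges (ratio test: L = 0 < 1)


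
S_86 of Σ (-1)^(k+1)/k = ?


S = 1 - 1/2 + 1/3 - 1/4 + 1/5 - 1/6 + 1/7 - 1/8 ± ...
= 0.6874
(Full series converges to +ln(2) ≈ +0.6931)

S_86 = 0.6874


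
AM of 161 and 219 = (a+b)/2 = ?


AM = (161 + 219)/2 = 380/2 = 190

AM = 190


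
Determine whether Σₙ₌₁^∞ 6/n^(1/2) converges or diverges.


p-series test: Σ c/n^p converges if p > 1, diverges if p ≤ 1 (constant c > 0 doesn't affect convergence).
p = 1/2
1/2 ≤ 1 → DIVERGES

Diverges (p = 1/2 ≤ 1)


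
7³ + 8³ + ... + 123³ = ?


Σₖ₌7^123 k³ = [123·124/2]² − [6·7/2]²
= 58155876 − 441 = 58155435

Σk³ = 58155435


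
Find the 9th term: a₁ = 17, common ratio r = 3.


aₙ = a₁·r^(n-1)
= 17×3^8
= 17×6561
= 111537

a_9 = 111537


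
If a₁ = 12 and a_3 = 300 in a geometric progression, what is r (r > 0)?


r^(n-1) = aₙ/a₁
r^2 = 300/12 = 25
r = 25^(1/2)
= ±5; taking r > 0 gives r = 5

r = 5


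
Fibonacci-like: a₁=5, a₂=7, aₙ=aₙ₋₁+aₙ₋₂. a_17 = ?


Computing iteratively: 5, 7, 12, 19, 31, 50, 81, 131, 212, 343, 555, 898, ...
a_17 = 9959

a_17 = 9959


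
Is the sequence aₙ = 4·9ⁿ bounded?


aₙ = 4·9ⁿ → as n→∞, aₙ→∞ (since base 9 > 1)
No finite upper bound exists
The sequence is UNBOUNDED

Unbounded (aₙ → ∞ as n → ∞)


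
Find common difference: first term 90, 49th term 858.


d = (aₙ - a₁)/(n-1)
= (858 - 90)/(49-1)
= 768/48 = 16

d = 16


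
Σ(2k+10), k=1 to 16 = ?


Σ(2k+10) = 2·Σk + 10·n
= 2·136 + 10·16
= 272 + 160 = 432

Σ = 432


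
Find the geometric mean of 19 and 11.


GM = √(19×11) = √209 = 14.4568

GM = 14.4568


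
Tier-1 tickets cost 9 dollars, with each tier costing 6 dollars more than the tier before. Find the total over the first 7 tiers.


aₙ = 9 + (7-1)×6 = 45
Sₙ = n(a₁+aₙ)/2 = 7×(9+45)/2
= 7×54/2 = 189

S_7 = 189


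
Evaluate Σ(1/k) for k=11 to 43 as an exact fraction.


Σₖ₌11^43 1/k = 1/11 + 1/12 + 1/13 + ... + 1/43
= 1216865528621842739/856326196254765600
≈ 1.421

Sum = 1216865528621842739/856326196254765600 ≈ 1.421


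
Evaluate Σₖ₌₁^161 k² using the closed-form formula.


n = 161
n(n+1)(2n+1)/6 = 161×162×323/6
= 8424486/6 = 1404081

Σk² = 1404081


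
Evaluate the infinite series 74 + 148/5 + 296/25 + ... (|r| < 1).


S∞ = a₁/(1-r) = 74/(1 - 2/5)
= 74/(3/5)
= 370/3

S∞ = 370/3


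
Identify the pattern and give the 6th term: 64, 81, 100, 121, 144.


Pattern: perfect squares: n²
Terms: 64, 81, 100, 121, 144
Next term = 169

Next term = 169


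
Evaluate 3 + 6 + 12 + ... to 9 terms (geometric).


Sₙ = 3×(2^9 - 1)/(2 - 1)
= 3×(512 - 1)/1
= 3×511/1
= 1533

S_9 = 1533


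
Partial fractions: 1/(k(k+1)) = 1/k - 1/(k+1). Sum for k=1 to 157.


1/(k(k+1)) = 1/k - 1/(k+1) (partial fractions)
Telescoping: Σ = 1 - 1/158 = 157/158

Sum = 157/158


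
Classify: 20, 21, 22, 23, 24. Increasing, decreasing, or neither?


Differences: 1, 1, 1, 1
All differences > 0 → strictly INCREASING

Monotonically increasing


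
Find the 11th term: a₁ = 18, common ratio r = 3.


aₙ = a₁·r^(n-1)
= 18×3^10
= 18×59049
= 1062882

a_11 = 1062882


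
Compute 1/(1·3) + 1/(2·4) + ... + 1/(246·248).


1/(k(k+2)) = (1/2)·(1/k - 1/(k+2)) (partial fractions)
Telescoping: Σ = (1/2)·(1 + 1/2 - 1/247 - 1/248) = 91389/122512

Sum = 91389/122512


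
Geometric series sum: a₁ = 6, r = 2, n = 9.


Sₙ = 6×(2^9 - 1)/(2 - 1)
= 6×(512 - 1)/1
= 6×511/1
= 3066

S_9 = 3066


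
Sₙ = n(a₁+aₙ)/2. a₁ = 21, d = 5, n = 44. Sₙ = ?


aₙ = 21 + (44-1)×5 = 236
Sₙ = n(a₁+aₙ)/2 = 44×(21+236)/2
= 44×257/2 = 5654

S_44 = 5654


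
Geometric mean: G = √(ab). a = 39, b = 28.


GM = √(39×28) = √1092 = 33.0454

GM = 33.0454


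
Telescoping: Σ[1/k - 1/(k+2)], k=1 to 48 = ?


Telescoping with gap 2: two head and two tail terms survive.
= (1 + 1/2) - (1/49 + 1/50)
= 3/2 - 1/49 - 1/50 = 1788/1225

Sum = 1788/1225


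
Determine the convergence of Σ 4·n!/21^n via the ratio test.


aₙ = 4·n!/21^n
a_{n+1}/aₙ = (n+1)!/21^(n+1) × 21^n/n!  (constant 4 cancels)
= (n+1)/21
L = lim(n→∞) (n+1)/21 = ∞
L > 1 → series DIVERGES

Diverges (ratio test: L = ∞ > 1)


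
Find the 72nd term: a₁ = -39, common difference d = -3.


aₙ = a₁ + (n-1)d
= -39 + (72-1)×-3
= -39 - 213
= -252

a_72 = -252


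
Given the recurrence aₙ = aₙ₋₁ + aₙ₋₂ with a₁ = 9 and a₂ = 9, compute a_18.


Computing iteratively: 9, 9, 18, 27, 45, 72, 117, 189, 306, 495, 801, 1296, ...
a_18 = 23256

a_18 = 23256


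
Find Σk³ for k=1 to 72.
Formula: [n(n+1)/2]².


n(n+1)/2 = 72×73/2 = 2628
Σk³ = 2628² = 6906384

Σk³ = 6906384


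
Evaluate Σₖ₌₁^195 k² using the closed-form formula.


n = 195
n(n+1)(2n+1)/6 = 195×196×391/6
= 14944020/6 = 2490670

Σk² = 2490670


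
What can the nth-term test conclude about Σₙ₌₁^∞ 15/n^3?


lim(n→∞) 15/n^3 = 0
lim aₙ = 0 → nth-term test is INCONCLUSIVE
(Need other tests; this is actually a convergent p-series with p=3 > 1)

Inconclusive (lim aₙ = 0; need another test)


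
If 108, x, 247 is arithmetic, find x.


AM = (108 + 247)/2 = 355/2 = 177.5

AM = 177.5


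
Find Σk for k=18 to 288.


Σₖ₌18^288 k = Σₖ₌₁^288 k − Σₖ₌₁^17 k
= 288·289/2 − 17·18/2
= 41616 − 153 = 41463

Σk = 41463


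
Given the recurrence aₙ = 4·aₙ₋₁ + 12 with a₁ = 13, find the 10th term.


Computing step by step:
a_1 = 13
a_2 = 64
a_3 = 268
a_4 = 1084
a_5 = 4348
a_6 = 17404
a_7 = 69628
a_8 = 278524
a_9 = 1114108
a_10 = 4456444


a_10 = 4456444


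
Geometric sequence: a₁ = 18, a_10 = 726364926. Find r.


r^(n-1) = aₙ/a₁
r^9 = 726364926/18 = 40353607
r = 40353607^(1/9)
= 7

r = 7


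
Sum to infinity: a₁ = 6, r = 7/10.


S∞ = a₁/(1-r) = 6/(1 - 7/10)
= 6/(3/10)
= 20

S∞ = 20


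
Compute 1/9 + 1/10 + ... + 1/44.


Σₖ₌9^44 1/k = 1/9 + 1/10 + 1/11 + ... + 1/44
= 15588182086317806089/9419588158802421600
≈ 1.6549

Sum = 15588182086317806089/9419588158802421600 ≈ 1.6549


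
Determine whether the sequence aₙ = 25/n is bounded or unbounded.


a₁ = 25, a₂ = 25/2, a₃ = 25/3, ...
0 < aₙ ≤ 25 for all n ≥ 1
Lower bound: 0, Upper bound: 25
The sequence IS bounded

Bounded (0 < aₙ ≤ 25)


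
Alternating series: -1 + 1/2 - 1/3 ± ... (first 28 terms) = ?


S = -1 + 1/2 - 1/3 + 1/4 - 1/5 + 1/6 - 1/7 + 1/8 ± ...
= -0.6756
(Full series converges to -ln(2) ≈ -0.6931)

S_28 = -0.6756


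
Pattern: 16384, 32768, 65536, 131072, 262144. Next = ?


Pattern: powers of 2: 2ⁿ
Terms: 16384, 32768, 65536, 131072, 262144
Next term = 524288

Next term = 524288


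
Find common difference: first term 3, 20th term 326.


d = (aₙ - a₁)/(n-1)
= (326 - 3)/(20-1)
= 323/19 = 17

d = 17


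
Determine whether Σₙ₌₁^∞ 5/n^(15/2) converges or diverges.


p-series test: Σ c/n^p converges if p > 1, diverges if p ≤ 1 (constant c > 0 doesn't affect convergence).
p = 15/2
15/2 > 1 → CONVERGES

Converges (p = 15/2 > 1)


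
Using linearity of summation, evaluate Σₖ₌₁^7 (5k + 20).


Σ(5k+20) = 5·Σk + 20·n
= 5·28 + 20·7
= 140 + 140 = 280

Σ = 280


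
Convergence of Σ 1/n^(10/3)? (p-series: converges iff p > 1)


p-series test: Σ c/n^p converges if p > 1, diverges if p ≤ 1 (constant c > 0 doesn't affect convergence).
p = 10/3
10/3 > 1 → CONVERGES

Converges (p = 10/3 > 1)


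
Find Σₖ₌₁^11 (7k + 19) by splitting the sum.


Σ(7k+19) = 7·Σk + 19·n
= 7·66 + 19·11
= 462 + 209 = 671

Σ = 671


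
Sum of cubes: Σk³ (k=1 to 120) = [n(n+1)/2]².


n(n+1)/2 = 120×121/2 = 7260
Σk³ = 7260² = 52707600

Σk³ = 52707600


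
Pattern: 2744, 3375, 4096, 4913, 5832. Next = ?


Pattern: perfect cubes: n³
Terms: 2744, 3375, 4096, 4913, 5832
Next term = 6859

Next term = 6859


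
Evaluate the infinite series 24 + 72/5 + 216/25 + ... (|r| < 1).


S∞ = a₁/(1-r) = 24/(1 - 3/5)
= 24/(2/5)
= 60

S∞ = 60


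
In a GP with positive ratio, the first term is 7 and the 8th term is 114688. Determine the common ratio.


r^(n-1) = aₙ/a₁
r^7 = 114688/7 = 16384
r = 16384^(1/7)
= 4

r = 4


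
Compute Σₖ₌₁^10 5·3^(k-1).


Sₙ = 5×(3^10 - 1)/(3 - 1)
= 5×(59049 - 1)/2
= 5×59048/2
= 147620

S_10 = 147620


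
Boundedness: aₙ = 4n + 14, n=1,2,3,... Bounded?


aₙ = 4n + 14 → as n→∞, aₙ→∞
No finite upper bound exists
The sequence is UNBOUNDED

Unbounded (aₙ → ∞ as n → ∞)


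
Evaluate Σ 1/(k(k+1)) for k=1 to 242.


1/(k(k+1)) = 1/k - 1/(k+1) (partial fractions)
Telescoping: Σ = 1 - 1/243 = 242/243

Sum = 242/243


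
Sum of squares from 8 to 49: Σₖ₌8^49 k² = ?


Σₖ₌8^49 k² = Σₖ₌₁^49 k² − Σₖ₌₁^7 k²
= 49·50·99/6 − 7·8·15/6
= 40425 − 140 = 40285

Σk² = 40285


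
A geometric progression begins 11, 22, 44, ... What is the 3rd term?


aₙ = a₁·r^(n-1)
= 11×2^2
= 11×4
= 44

a_3 = 44


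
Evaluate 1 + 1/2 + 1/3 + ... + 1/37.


H_37 = 1/1 + 1/2 + 1/3 + ... + 1/37
= 2040798836801833/485721041551200
≈ 4.2016

H_37 = 2040798836801833/485721041551200 ≈ 4.2016


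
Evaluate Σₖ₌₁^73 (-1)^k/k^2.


S = -1 + 1/4 - 1/9 + 1/16 - 1/25 + 1/36 - 1/49 + 1/64 ± ...
= -0.8226
(Full series converges to -π²/12 ≈ -0.8225)

S_73 = -0.8226


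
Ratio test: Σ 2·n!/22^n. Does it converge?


aₙ = 2·n!/22^n
a_{n+1}/aₙ = (n+1)!/22^(n+1) × 22^n/n!  (constant 2 cancels)
= (n+1)/22
L = lim(n→∞) (n+1)/22 = ∞
L > 1 → series DIVERGES

Diverges (ratio test: L = ∞ > 1)


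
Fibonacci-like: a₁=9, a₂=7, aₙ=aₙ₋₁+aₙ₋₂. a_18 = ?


Computing iteratively: 9, 7, 16, 23, 39, 62, 101, 163, 264, 427, 691, 1118, ...
a_18 = 20062

a_18 = 20062


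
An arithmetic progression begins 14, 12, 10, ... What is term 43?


aₙ = a₁ + (n-1)d
= 14 + (43-1)×-2
= 14 - 84
= -70

a_43 = -70


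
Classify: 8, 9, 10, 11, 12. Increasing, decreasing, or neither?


Differences: 1, 1, 1, 1
All differences > 0 → strictly INCREASING

Monotonically increasing


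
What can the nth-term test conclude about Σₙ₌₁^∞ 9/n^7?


lim(n→∞) 9/n^7 = 0
lim aₙ = 0 → nth-term test is INCONCLUSIVE
(Need other tests; this is actually a convergent p-series with p=7 > 1)

Inconclusive (lim aₙ = 0; need another test)


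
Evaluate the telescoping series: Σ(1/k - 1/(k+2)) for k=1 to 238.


Telescoping with gap 2: two head and two tail terms survive.
= (1 + 1/2) - (1/239 + 1/240)
= 3/2 - 1/239 - 1/240 = 85561/57360

Sum = 85561/57360


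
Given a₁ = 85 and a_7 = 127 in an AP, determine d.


d = (aₙ - a₁)/(n-1)
= (127 - 85)/(7-1)
= 42/6 = 7

d = 7


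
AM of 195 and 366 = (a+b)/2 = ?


AM = (195 + 366)/2 = 561/2 = 280.5

AM = 280.5


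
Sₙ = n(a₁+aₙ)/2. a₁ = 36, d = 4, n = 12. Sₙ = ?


aₙ = 36 + (12-1)×4 = 80
Sₙ = n(a₁+aₙ)/2 = 12×(36+80)/2
= 12×116/2 = 696

S_12 = 696


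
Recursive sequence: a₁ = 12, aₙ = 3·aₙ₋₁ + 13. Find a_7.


Computing step by step:
a_1 = 12
a_2 = 49
a_3 = 160
a_4 = 493
a_5 = 1492
a_6 = 4489
a_7 = 13480


a_7 = 13480


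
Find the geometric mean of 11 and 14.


GM = √(11×14) = √154 = 12.4097

GM = 12.4097


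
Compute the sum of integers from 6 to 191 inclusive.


Σₖ₌6^191 k = Σₖ₌₁^191 k − Σₖ₌₁^5 k
= 191·192/2 − 5·6/2
= 18336 − 15 = 18321

Σk = 18321


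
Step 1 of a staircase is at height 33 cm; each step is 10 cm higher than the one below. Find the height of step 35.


aₙ = a₁ + (n-1)d
= 33 + (35-1)×10
= 33 + 340
= 373

a_35 = 373


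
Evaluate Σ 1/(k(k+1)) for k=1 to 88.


1/(k(k+1)) = 1/k - 1/(k+1) (partial fractions)
Telescoping: Σ = 1 - 1/89 = 88/89

Sum = 88/89


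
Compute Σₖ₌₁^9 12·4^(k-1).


Sₙ = 12×(4^9 - 1)/(4 - 1)
= 12×(262144 - 1)/3
= 12×262143/3
= 1048572

S_9 = 1048572


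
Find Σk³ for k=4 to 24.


Σₖ₌4^24 k³ = [24·25/2]² − [3·4/2]²
= 90000 − 36 = 89964

Σk³ = 89964


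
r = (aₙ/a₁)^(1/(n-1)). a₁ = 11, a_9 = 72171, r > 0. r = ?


r^(n-1) = aₙ/a₁
r^8 = 72171/11 = 6561
r = 6561^(1/8)
= ±3; taking r > 0 gives r = 3

r = 3


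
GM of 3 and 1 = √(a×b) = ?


GM = √(3×1) = √3 = 1.7321

GM = 1.7321


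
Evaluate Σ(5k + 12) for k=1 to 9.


Σ(5k+12) = 5·Σk + 12·n
= 5·45 + 12·9
= 225 + 108 = 333

Σ = 333


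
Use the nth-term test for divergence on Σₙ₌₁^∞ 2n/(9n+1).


lim(n→∞) 2n/(9n+1) = 2/9 = 2/9  (divide numerator and denominator by n)
lim aₙ = 2/9 ≠ 0 → series DIVERGES

Diverges (lim aₙ = 2/9 ≠ 0)


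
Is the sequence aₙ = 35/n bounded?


a₁ = 35, a₂ = 35/2, a₃ = 35/3, ...
0 < aₙ ≤ 35 for all n ≥ 1
Lower bound: 0, Upper bound: 35
The sequence IS bounded

Bounded (0 < aₙ ≤ 35)


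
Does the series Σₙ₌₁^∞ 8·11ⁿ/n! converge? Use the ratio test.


aₙ = 8·11^n/n!
a_{n+1}/aₙ = 11^(n+1)/(n+1)! × n!/11^n  (constant 8 cancels)
= 11/(n+1)
L = lim(n→∞) 11/(n+1) = 0
L < 1 → series CONVERGES

Converges (ratio test: L = 0 < 1)


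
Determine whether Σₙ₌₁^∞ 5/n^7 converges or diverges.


p-series test: Σ c/n^p converges if p > 1, diverges if p ≤ 1 (constant c > 0 doesn't affect convergence).
p = 7
7 > 1 → CONVERGES

Converges (p = 7 > 1)


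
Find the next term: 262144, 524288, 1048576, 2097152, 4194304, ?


Pattern: powers of 2: 2ⁿ
Terms: 262144, 524288, 1048576, 2097152, 4194304
Next term = 8388608

Next term = 8388608


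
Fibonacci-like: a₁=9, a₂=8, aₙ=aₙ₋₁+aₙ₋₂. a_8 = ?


Computing iteratively: 9, 8, 17, 25, 42, 67, 109, 176
a_8 = 176

a_8 = 176


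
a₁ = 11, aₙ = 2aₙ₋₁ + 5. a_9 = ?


Computing step by step:
a_1 = 11
a_2 = 27
a_3 = 59
a_4 = 123
a_5 = 251
a_6 = 507
a_7 = 1019
a_8 = 2043
a_9 = 4091


a_9 = 4091


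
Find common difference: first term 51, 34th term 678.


d = (aₙ - a₁)/(n-1)
= (678 - 51)/(34-1)
= 627/33 = 19

d = 19


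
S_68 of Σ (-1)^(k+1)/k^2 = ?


S = 1 - 1/4 + 1/9 - 1/16 + 1/25 - 1/36 + 1/49 - 1/64 ± ...
= 0.8224
(Full series converges to +π²/12 ≈ +0.8225)

S_68 = 0.8224


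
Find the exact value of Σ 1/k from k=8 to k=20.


Σₖ₌8^20 1/k = 1/8 + 1/9 + 1/10 + ... + 1/20
= 77976391/77597520
≈ 1.0049

Sum = 77976391/77597520 ≈ 1.0049


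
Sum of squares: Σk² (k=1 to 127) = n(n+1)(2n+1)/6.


n = 127
n(n+1)(2n+1)/6 = 127×128×255/6
= 4145280/6 = 690880

Σk² = 690880


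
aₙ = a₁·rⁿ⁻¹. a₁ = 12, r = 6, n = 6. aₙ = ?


aₙ = a₁·r^(n-1)
= 12×6^5
= 12×7776
= 93312

a_6 = 93312


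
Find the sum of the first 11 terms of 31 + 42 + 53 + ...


aₙ = 31 + (11-1)×11 = 141
Sₙ = n(a₁+aₙ)/2 = 11×(31+141)/2
= 11×172/2 = 946

S_11 = 946


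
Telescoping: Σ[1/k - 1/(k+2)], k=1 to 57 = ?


Telescoping with gap 2: two head and two tail terms survive.
= (1 + 1/2) - (1/58 + 1/59)
= 3/2 - 1/58 - 1/59 = 2508/1711

Sum = 2508/1711


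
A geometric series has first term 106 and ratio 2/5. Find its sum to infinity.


S∞ = a₁/(1-r) = 106/(1 - 2/5)
= 106/(3/5)
= 530/3

S∞ = 530/3


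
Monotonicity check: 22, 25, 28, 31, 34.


Differences: 3, 3, 3, 3
All differences > 0 → strictly INCREASING

Monotonically increasing


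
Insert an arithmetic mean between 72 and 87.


AM = (72 + 87)/2 = 159/2 = 79.5

AM = 79.5


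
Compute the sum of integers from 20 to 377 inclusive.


Σₖ₌20^377 k = Σₖ₌₁^377 k − Σₖ₌₁^19 k
= 377·378/2 − 19·20/2
= 71253 − 190 = 71063

Σk = 71063


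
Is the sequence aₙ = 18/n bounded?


a₁ = 18, a₂ = 18/2, a₃ = 18/3, ...
0 < aₙ ≤ 18 for all n ≥ 1
Lower bound: 0, Upper bound: 18
The sequence IS bounded

Bounded (0 < aₙ ≤ 18)


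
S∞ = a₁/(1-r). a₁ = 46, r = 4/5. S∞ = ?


S∞ = a₁/(1-r) = 46/(1 - 4/5)
= 46/(1/5)
= 230

S∞ = 230


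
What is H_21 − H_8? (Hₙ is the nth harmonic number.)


Σₖ₌9^21 1/k = 1/9 + 1/10 + 1/11 + ... + 1/21
= 23990607/25865840
≈ 0.9275

Sum = 23990607/25865840 ≈ 0.9275


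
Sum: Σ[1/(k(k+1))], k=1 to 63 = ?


1/(k(k+1)) = 1/k - 1/(k+1) (partial fractions)
Telescoping: Σ = 1 - 1/64 = 63/64

Sum = 63/64


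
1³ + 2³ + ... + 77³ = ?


n(n+1)/2 = 77×78/2 = 3003
Σk³ = 3003² = 9018009

Σk³ = 9018009


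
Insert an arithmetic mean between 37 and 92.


AM = (37 + 92)/2 = 129/2 = 64.5

AM = 64.5


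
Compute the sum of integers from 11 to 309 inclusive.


Σₖ₌11^309 k = Σₖ₌₁^309 k − Σₖ₌₁^10 k
= 309·310/2 − 10·11/2
= 47895 − 55 = 47840

Σk = 47840


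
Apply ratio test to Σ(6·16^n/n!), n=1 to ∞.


aₙ = 6·16^n/n!
a_{n+1}/aₙ = 16^(n+1)/(n+1)! × n!/16^n  (constant 6 cancels)
= 16/(n+1)
L = lim(n→∞) 16/(n+1) = 0
L < 1 → series CONVERGES

Converges (ratio test: L = 0 < 1)


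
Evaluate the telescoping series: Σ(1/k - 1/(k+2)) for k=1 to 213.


Telescoping with gap 2: two head and two tail terms survive.
= (1 + 1/2) - (1/214 + 1/215)
= 3/2 - 1/214 - 1/215 = 34293/23005

Sum = 34293/23005


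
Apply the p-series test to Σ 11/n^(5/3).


p-series test: Σ c/n^p converges if p > 1, diverges if p ≤ 1 (constant c > 0 doesn't affect convergence).
p = 5/3
5/3 > 1 → CONVERGES

Converges (p = 5/3 > 1)


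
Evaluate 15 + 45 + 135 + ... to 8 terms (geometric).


Sₙ = 15×(3^8 - 1)/(3 - 1)
= 15×(6561 - 1)/2
= 15×6560/2
= 49200

S_8 = 49200


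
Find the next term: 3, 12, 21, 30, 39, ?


Pattern: arithmetic (d=9)
Terms: 3, 12, 21, 30, 39
Next term = 48

Next term = 48


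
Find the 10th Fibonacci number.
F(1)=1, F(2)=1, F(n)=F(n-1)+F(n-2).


Fibonacci sequence: 1, 1, 2, 3, 5, 8, 13, 21, 34, 55
F(10) = 55

F(10) = 55


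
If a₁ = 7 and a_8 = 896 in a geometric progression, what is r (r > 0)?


r^(n-1) = aₙ/a₁
r^7 = 896/7 = 128
r = 128^(1/7)
= 2

r = 2


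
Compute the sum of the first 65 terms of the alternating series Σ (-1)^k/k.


S = -1 + 1/2 - 1/3 + 1/4 - 1/5 + 1/6 - 1/7 + 1/8 ± ...
= -0.7008
(Full series converges to -ln(2) ≈ -0.6931)

S_65 = -0.7008


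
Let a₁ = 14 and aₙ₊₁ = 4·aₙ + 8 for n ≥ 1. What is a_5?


Computing step by step:
a_1 = 14
a_2 = 64
a_3 = 264
a_4 = 1064
a_5 = 4264


a_5 = 4264


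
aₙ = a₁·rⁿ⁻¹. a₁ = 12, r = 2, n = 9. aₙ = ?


aₙ = a₁·r^(n-1)
= 12×2^8
= 12×256
= 3072

a_9 = 3072


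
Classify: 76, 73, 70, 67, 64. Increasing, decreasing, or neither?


Differences: -3, -3, -3, -3
All differences < 0 → strictly DECREASING

Monotonically decreasing


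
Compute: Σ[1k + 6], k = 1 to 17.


Σ(1k+6) = 1·Σk + 6·n
= 1·153 + 6·17
= 153 + 102 = 255

Σ = 255


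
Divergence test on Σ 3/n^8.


lim(n→∞) 3/n^8 = 0
lim aₙ = 0 → nth-term test is INCONCLUSIVE
(Need other tests; this is actually a convergent p-series with p=8 > 1)

Inconclusive (lim aₙ = 0; need another test)


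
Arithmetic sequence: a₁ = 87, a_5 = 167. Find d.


d = (aₙ - a₁)/(n-1)
= (167 - 87)/(5-1)
= 80/4 = 20

d = 20


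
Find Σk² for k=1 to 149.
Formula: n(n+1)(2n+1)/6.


n = 149
n(n+1)(2n+1)/6 = 149×150×299/6
= 6682650/6 = 1113775

Σk² = 1113775


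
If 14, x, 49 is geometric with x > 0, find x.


GM = √(14×49) = √686 = 26.1916

GM = 26.1916


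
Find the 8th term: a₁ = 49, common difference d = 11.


aₙ = a₁ + (n-1)d
= 49 + (8-1)×11
= 49 + 77
= 126

a_8 = 126


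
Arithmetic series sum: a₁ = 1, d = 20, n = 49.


aₙ = 1 + (49-1)×20 = 961
Sₙ = n(a₁+aₙ)/2 = 49×(1+961)/2
= 49×962/2 = 23569

S_49 = 23569


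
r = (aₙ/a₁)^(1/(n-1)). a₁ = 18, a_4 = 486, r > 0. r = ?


r^(n-1) = aₙ/a₁
r^3 = 486/18 = 27
r = 27^(1/3)
= 3

r = 3


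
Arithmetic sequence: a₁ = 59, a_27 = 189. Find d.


d = (aₙ - a₁)/(n-1)
= (189 - 59)/(27-1)
= 130/26 = 5

d = 5


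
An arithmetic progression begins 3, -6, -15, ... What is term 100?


aₙ = a₁ + (n-1)d
= 3 + (100-1)×-9
= 3 - 891
= -888

a_100 = -888


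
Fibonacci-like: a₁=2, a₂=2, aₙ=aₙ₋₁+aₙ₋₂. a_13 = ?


Computing iteratively: 2, 2, 4, 6, 10, 16, 26, 42, 68, 110, 178, 288, ...
a_13 = 466

a_13 = 466


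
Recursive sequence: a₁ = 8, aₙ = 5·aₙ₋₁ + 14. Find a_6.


Computing step by step:
a_1 = 8
a_2 = 54
a_3 = 284
a_4 = 1434
a_5 = 7184
a_6 = 35934


a_6 = 35934


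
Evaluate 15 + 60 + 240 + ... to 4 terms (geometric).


Sₙ = 15×(4^4 - 1)/(4 - 1)
= 15×(256 - 1)/3
= 15×255/3
= 1275

S_4 = 1275


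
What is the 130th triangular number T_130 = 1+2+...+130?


n(n+1)/2 = 130×131/2 = 17030/2 = 8515

Σk = 8515


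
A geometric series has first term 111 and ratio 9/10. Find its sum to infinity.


S∞ = a₁/(1-r) = 111/(1 - 9/10)
= 111/(1/10)
= 1110

S∞ = 1110


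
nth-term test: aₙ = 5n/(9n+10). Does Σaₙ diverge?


lim(n→∞) 5n/(9n+10) = 5/9 = 5/9  (divide numerator and denominator by n)
lim aₙ = 5/9 ≠ 0 → series DIVERGES

Diverges (lim aₙ = 5/9 ≠ 0)


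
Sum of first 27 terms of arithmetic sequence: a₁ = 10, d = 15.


aₙ = 10 + (27-1)×15 = 400
Sₙ = n(a₁+aₙ)/2 = 27×(10+400)/2
= 27×410/2 = 5535

S_27 = 5535


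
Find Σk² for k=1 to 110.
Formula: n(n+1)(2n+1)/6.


n = 110
n(n+1)(2n+1)/6 = 110×111×221/6
= 2698410/6 = 449735

Σk² = 449735


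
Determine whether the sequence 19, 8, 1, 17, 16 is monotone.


Differences: -11, -7, 16, -1
Difference at position 3 is +16 (> 0) but position 1 is -11 (< 0) — sequence both rises and falls
→ NOT monotonic

Not monotonic


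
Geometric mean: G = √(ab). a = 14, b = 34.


GM = √(14×34) = √476 = 21.8174

GM = 21.8174


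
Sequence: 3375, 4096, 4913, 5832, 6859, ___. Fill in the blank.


Pattern: perfect cubes: n³
Terms: 3375, 4096, 4913, 5832, 6859
Next term = 8000

Next term = 8000


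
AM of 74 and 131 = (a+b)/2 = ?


AM = (74 + 131)/2 = 205/2 = 102.5

AM = 102.5


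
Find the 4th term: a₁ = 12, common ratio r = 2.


aₙ = a₁·r^(n-1)
= 12×2^3
= 12×8
= 96

a_4 = 96


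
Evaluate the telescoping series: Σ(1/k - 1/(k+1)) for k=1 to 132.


Telescoping: adjacent terms cancel.
= 1/1 - 1/133
= 1 - 1/133 = 132/133

Sum = 132/133


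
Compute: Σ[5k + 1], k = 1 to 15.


Σ(5k+1) = 5·Σk + 1·n
= 5·120 + 1·15
= 600 + 15 = 615

Σ = 615


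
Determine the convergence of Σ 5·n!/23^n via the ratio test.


aₙ = 5·n!/23^n
a_{n+1}/aₙ = (n+1)!/23^(n+1) × 23^n/n!  (constant 5 cancels)
= (n+1)/23
L = lim(n→∞) (n+1)/23 = ∞
L > 1 → series DIVERGES

Diverges (ratio test: L = ∞ > 1)


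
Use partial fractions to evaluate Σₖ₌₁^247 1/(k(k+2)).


1/(k(k+2)) = (1/2)·(1/k - 1/(k+2)) (partial fractions)
Telescoping: Σ = (1/2)·(1 + 1/2 - 1/248 - 1/249) = 92131/123504

Sum = 92131/123504


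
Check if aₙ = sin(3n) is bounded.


For all n, -1 ≤ sin(3n) ≤ 1, so -1 ≤ sin(3n) ≤ 1
Lower bound: -1, Upper bound: 1
The sequence IS bounded

Bounded (-1 ≤ aₙ ≤ 1)


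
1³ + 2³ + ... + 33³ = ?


n(n+1)/2 = 33×34/2 = 561
Σk³ = 561² = 314721

Σk³ = 314721


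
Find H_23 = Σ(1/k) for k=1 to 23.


H_23 = 1/1 + 1/2 + 1/3 + ... + 1/23
= 444316699/118982864
≈ 3.7343

H_23 = 444316699/118982864 ≈ 3.7343


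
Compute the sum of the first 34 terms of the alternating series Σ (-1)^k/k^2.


S = -1 + 1/4 - 1/9 + 1/16 - 1/25 + 1/36 - 1/49 + 1/64 ± ...
= -0.822
(Full series converges to -π²/12 ≈ -0.8225)

S_34 = -0.822


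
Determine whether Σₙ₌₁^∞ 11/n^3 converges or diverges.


p-series test: Σ c/n^p converges if p > 1, diverges if p ≤ 1 (constant c > 0 doesn't affect convergence).
p = 3
3 > 1 → CONVERGES

Converges (p = 3 > 1)


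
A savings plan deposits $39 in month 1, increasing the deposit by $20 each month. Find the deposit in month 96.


aₙ = a₁ + (n-1)d
= 39 + (96-1)×20
= 39 + 1900
= 1939

a_96 = 1939


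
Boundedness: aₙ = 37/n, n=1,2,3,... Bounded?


a₁ = 37, a₂ = 37/2, a₃ = 37/3, ...
0 < aₙ ≤ 37 for all n ≥ 1
Lower bound: 0, Upper bound: 37
The sequence IS bounded

Bounded (0 < aₙ ≤ 37)


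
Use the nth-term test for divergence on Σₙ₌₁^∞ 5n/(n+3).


lim(n→∞) 5n/(n+3) = 5/1 = 5  (divide numerator and denominator by n)
lim aₙ = 5 ≠ 0 → series DIVERGES

Diverges (lim aₙ = 5 ≠ 0)


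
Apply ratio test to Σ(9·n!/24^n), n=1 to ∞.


aₙ = 9·n!/24^n
a_{n+1}/aₙ = (n+1)!/24^(n+1) × 24^n/n!  (constant 9 cancels)
= (n+1)/24
L = lim(n→∞) (n+1)/24 = ∞
L > 1 → series DIVERGES

Diverges (ratio test: L = ∞ > 1)


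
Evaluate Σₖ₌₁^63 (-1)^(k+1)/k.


S = 1 - 1/2 + 1/3 - 1/4 + 1/5 - 1/6 + 1/7 - 1/8 ± ...
= 0.701
(Full series converges to +ln(2) ≈ +0.6931)

S_63 = 0.701


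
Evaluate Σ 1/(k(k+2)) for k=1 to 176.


1/(k(k+2)) = (1/2)·(1/k - 1/(k+2)) (partial fractions)
Telescoping: Σ = (1/2)·(1 + 1/2 - 1/177 - 1/178) = 11726/15753

Sum = 11726/15753


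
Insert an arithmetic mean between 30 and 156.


AM = (30 + 156)/2 = 186/2 = 93

AM = 93


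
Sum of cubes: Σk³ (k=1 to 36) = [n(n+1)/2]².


n(n+1)/2 = 36×37/2 = 666
Σk³ = 666² = 443556

Σk³ = 443556


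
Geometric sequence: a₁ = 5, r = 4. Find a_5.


aₙ = a₁·r^(n-1)
= 5×4^4
= 5×256
= 1280

a_5 = 1280


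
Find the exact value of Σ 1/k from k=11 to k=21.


Σₖ₌11^21 1/k = 1/11 + 1/12 + 1/13 + ... + 1/21
= 166770367/232792560
≈ 0.7164

Sum = 166770367/232792560 ≈ 0.7164


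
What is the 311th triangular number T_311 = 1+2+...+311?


n(n+1)/2 = 311×312/2 = 97032/2 = 48516

Σk = 48516


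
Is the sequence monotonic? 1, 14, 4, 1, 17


Differences: 13, -10, -3, 16
Difference at position 1 is +13 (> 0) but position 2 is -10 (< 0) — sequence both rises and falls
→ NOT monotonic

Not monotonic


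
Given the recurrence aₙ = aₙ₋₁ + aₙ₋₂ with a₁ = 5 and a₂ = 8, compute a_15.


Computing iteratively: 5, 8, 13, 21, 34, 55, 89, 144, 233, 377, 610, 987, ...
a_15 = 4181

a_15 = 4181


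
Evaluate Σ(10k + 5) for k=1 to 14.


Σ(10k+5) = 10·Σk + 5·n
= 10·105 + 5·14
= 1050 + 70 = 1120

Σ = 1120


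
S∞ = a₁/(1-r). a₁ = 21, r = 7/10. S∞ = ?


S∞ = a₁/(1-r) = 21/(1 - 7/10)
= 21/(3/10)
= 70

S∞ = 70


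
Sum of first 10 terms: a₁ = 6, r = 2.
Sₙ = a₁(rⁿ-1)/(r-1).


Sₙ = 6×(2^10 - 1)/(2 - 1)
= 6×(1024 - 1)/1
= 6×1023/1
= 6138

S_10 = 6138


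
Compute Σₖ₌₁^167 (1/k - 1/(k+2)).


Telescoping with gap 2: two head and two tail terms survive.
= (1 + 1/2) - (1/168 + 1/169)
= 3/2 - 1/168 - 1/169 = 42251/28392

Sum = 42251/28392


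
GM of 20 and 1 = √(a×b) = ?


GM = √(20×1) = √20 = 4.4721

GM = 4.4721


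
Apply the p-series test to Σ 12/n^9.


p-series test: Σ c/n^p converges if p > 1, diverges if p ≤ 1 (constant c > 0 doesn't affect convergence).
p = 9
9 > 1 → CONVERGES

Converges (p = 9 > 1)


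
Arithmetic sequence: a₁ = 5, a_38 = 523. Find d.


d = (aₙ - a₁)/(n-1)
= (523 - 5)/(38-1)
= 518/37 = 14

d = 14


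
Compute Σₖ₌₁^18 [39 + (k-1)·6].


aₙ = 39 + (18-1)×6 = 141
Sₙ = n(a₁+aₙ)/2 = 18×(39+141)/2
= 18×180/2 = 1620

S_18 = 1620


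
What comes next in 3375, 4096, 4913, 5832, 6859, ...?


Pattern: perfect cubes: n³
Terms: 3375, 4096, 4913, 5832, 6859
Next term = 8000

Next term = 8000


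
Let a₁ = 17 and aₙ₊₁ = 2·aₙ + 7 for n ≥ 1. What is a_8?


Computing step by step:
a_1 = 17
a_2 = 41
a_3 = 89
a_4 = 185
a_5 = 377
a_6 = 761
a_7 = 1529
a_8 = 3065


a_8 = 3065


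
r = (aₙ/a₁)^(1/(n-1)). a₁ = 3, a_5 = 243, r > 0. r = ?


r^(n-1) = aₙ/a₁
r^4 = 243/3 = 81
r = 81^(1/4)
= ±3; taking r > 0 gives r = 3

r = 3


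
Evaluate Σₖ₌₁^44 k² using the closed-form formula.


n = 44
n(n+1)(2n+1)/6 = 44×45×89/6
= 176220/6 = 29370

Σk² = 29370


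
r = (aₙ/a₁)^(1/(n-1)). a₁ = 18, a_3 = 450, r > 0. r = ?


r^(n-1) = aₙ/a₁
r^2 = 450/18 = 25
r = 25^(1/2)
= ±5; taking r > 0 gives r = 5

r = 5


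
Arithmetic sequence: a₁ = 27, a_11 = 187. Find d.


d = (aₙ - a₁)/(n-1)
= (187 - 27)/(11-1)
= 160/10 = 16

d = 16


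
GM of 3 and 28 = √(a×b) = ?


GM = √(3×28) = √84 = 9.1652

GM = 9.1652


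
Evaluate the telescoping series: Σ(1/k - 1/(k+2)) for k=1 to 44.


Telescoping with gap 2: two head and two tail terms survive.
= (1 + 1/2) - (1/45 + 1/46)
= 3/2 - 1/45 - 1/46 = 1507/1035

Sum = 1507/1035


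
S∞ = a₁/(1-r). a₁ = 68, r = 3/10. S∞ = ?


S∞ = a₁/(1-r) = 68/(1 - 3/10)
= 68/(7/10)
= 680/7

S∞ = 680/7


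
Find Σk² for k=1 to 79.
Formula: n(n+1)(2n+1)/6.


n = 79
n(n+1)(2n+1)/6 = 79×80×159/6
= 1004880/6 = 167480

Σk² = 167480


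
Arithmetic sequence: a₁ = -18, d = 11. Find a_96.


aₙ = a₁ + (n-1)d
= -18 + (96-1)×11
= -18 + 1045
= 1027

a_96 = 1027


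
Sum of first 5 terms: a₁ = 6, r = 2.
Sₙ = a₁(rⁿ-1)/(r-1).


Sₙ = 6×(2^5 - 1)/(2 - 1)
= 6×(32 - 1)/1
= 6×31/1
= 186

S_5 = 186


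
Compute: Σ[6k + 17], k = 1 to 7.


Σ(6k+17) = 6·Σk + 17·n
= 6·28 + 17·7
= 168 + 119 = 287

Σ = 287


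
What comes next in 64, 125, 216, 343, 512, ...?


Pattern: perfect cubes: n³
Terms: 64, 125, 216, 343, 512
Next term = 729

Next term = 729


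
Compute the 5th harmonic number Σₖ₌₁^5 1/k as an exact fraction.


H_5 = 1/1 + 1/2 + 1/3 + 1/4 + 1/5
= 137/60
≈ 2.2833

H_5 = 137/60 ≈ 2.2833


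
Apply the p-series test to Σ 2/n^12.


p-series test: Σ c/n^p converges if p > 1, diverges if p ≤ 1 (constant c > 0 doesn't affect convergence).
p = 12
12 > 1 → CONVERGES

Converges (p = 12 > 1)


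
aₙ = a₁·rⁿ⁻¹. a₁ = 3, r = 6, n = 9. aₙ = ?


aₙ = a₁·r^(n-1)
= 3×6^8
= 3×1679616
= 5038848

a_9 = 5038848


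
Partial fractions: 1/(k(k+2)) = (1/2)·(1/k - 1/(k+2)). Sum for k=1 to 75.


1/(k(k+2)) = (1/2)·(1/k - 1/(k+2)) (partial fractions)
Telescoping: Σ = (1/2)·(1 + 1/2 - 1/76 - 1/77) = 8625/11704

Sum = 8625/11704


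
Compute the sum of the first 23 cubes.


n(n+1)/2 = 23×24/2 = 276
Σk³ = 276² = 76176

Σk³ = 76176


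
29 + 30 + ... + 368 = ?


Σₖ₌29^368 k = Σₖ₌₁^368 k − Σₖ₌₁^28 k
= 368·369/2 − 28·29/2
= 67896 − 406 = 67490

Σk = 67490


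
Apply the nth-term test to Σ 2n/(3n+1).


lim(n→∞) 2n/(3n+1) = 2/3 = 2/3  (divide numerator and denominator by n)
lim aₙ = 2/3 ≠ 0 → series DIVERGES

Diverges (lim aₙ = 2/3 ≠ 0)


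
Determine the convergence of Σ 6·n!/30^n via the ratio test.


aₙ = 6·n!/30^n
a_{n+1}/aₙ = (n+1)!/30^(n+1) × 30^n/n!  (constant 6 cancels)
= (n+1)/30
L = lim(n→∞) (n+1)/30 = ∞
L > 1 → series DIVERGES

Diverges (ratio test: L = ∞ > 1)


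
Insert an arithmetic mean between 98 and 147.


AM = (98 + 147)/2 = 245/2 = 122.5

AM = 122.5


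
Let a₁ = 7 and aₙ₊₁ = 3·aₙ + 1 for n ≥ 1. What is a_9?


Computing step by step:
a_1 = 7
a_2 = 22
a_3 = 67
a_4 = 202
a_5 = 607
a_6 = 1822
a_7 = 5467
a_8 = 16402
a_9 = 49207


a_9 = 49207


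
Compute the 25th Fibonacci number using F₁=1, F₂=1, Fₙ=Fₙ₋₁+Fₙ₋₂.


Fibonacci sequence: 1, 1, 2, 3, 5, 8, 13, 21, 34, 55, 89, ...
F(25) = 75025

F(25) = 75025


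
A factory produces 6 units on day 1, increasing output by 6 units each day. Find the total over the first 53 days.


aₙ = 6 + (53-1)×6 = 318
Sₙ = n(a₁+aₙ)/2 = 53×(6+318)/2
= 53×324/2 = 8586

S_53 = 8586


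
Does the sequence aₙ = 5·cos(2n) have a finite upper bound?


For all n, -1 ≤ cos(2n) ≤ 1, so -5 ≤ 5·cos(2n) ≤ 5
Lower bound: -5, Upper bound: 5
The sequence IS bounded

Bounded (-5 ≤ aₙ ≤ 5)


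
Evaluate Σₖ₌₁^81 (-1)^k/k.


S = -1 + 1/2 - 1/3 + 1/4 - 1/5 + 1/6 - 1/7 + 1/8 ± ...
= -0.6993
(Full series converges to -ln(2) ≈ -0.6931)

S_81 = -0.6993


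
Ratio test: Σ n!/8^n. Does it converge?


aₙ = n!/8^n
a_{n+1}/aₙ = (n+1)!/8^(n+1) × 8^n/n!
= (n+1)/8
L = lim(n→∞) (n+1)/8 = ∞
L > 1 → series DIVERGES

Diverges (ratio test: L = ∞ > 1)


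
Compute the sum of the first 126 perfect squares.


n = 126
n(n+1)(2n+1)/6 = 126×127×253/6
= 4048506/6 = 674751

Σk² = 674751


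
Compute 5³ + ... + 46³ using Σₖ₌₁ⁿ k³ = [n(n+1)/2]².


Σₖ₌5^46 k³ = [46·47/2]² − [4·5/2]²
= 1168561 − 100 = 1168461

Σk³ = 1168461


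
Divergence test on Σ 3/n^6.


lim(n→∞) 3/n^6 = 0
lim aₙ = 0 → nth-term test is INCONCLUSIVE
(Need other tests; this is actually a convergent p-series with p=6 > 1)

Inconclusive (lim aₙ = 0; need another test)


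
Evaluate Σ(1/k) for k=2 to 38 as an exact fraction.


Σₖ₌2^38 1/k = 1/2 + 1/3 + 1/4 + ... + 1/38
= 1567859927923033/485721041551200
≈ 3.2279

Sum = 1567859927923033/485721041551200 ≈ 3.2279
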